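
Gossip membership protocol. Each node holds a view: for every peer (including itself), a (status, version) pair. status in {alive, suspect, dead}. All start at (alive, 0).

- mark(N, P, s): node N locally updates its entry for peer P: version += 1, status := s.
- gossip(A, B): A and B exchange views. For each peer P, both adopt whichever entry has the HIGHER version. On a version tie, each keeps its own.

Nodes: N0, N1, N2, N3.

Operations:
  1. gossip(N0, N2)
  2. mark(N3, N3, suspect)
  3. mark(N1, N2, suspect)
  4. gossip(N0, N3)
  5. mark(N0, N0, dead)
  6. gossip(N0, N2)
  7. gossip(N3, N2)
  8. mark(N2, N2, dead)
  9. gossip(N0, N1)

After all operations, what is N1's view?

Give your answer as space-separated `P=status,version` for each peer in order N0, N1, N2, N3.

Answer: N0=dead,1 N1=alive,0 N2=suspect,1 N3=suspect,1

Derivation:
Op 1: gossip N0<->N2 -> N0.N0=(alive,v0) N0.N1=(alive,v0) N0.N2=(alive,v0) N0.N3=(alive,v0) | N2.N0=(alive,v0) N2.N1=(alive,v0) N2.N2=(alive,v0) N2.N3=(alive,v0)
Op 2: N3 marks N3=suspect -> (suspect,v1)
Op 3: N1 marks N2=suspect -> (suspect,v1)
Op 4: gossip N0<->N3 -> N0.N0=(alive,v0) N0.N1=(alive,v0) N0.N2=(alive,v0) N0.N3=(suspect,v1) | N3.N0=(alive,v0) N3.N1=(alive,v0) N3.N2=(alive,v0) N3.N3=(suspect,v1)
Op 5: N0 marks N0=dead -> (dead,v1)
Op 6: gossip N0<->N2 -> N0.N0=(dead,v1) N0.N1=(alive,v0) N0.N2=(alive,v0) N0.N3=(suspect,v1) | N2.N0=(dead,v1) N2.N1=(alive,v0) N2.N2=(alive,v0) N2.N3=(suspect,v1)
Op 7: gossip N3<->N2 -> N3.N0=(dead,v1) N3.N1=(alive,v0) N3.N2=(alive,v0) N3.N3=(suspect,v1) | N2.N0=(dead,v1) N2.N1=(alive,v0) N2.N2=(alive,v0) N2.N3=(suspect,v1)
Op 8: N2 marks N2=dead -> (dead,v1)
Op 9: gossip N0<->N1 -> N0.N0=(dead,v1) N0.N1=(alive,v0) N0.N2=(suspect,v1) N0.N3=(suspect,v1) | N1.N0=(dead,v1) N1.N1=(alive,v0) N1.N2=(suspect,v1) N1.N3=(suspect,v1)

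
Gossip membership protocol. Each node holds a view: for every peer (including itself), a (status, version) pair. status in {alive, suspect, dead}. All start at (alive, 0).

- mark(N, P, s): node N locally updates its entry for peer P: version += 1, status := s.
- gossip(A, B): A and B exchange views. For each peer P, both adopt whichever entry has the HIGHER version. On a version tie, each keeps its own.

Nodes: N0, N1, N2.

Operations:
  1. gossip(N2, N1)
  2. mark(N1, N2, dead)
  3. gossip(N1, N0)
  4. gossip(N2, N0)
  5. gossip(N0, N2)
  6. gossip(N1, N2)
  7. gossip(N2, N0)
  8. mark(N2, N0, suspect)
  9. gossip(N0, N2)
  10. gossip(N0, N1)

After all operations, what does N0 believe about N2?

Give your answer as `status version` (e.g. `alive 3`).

Op 1: gossip N2<->N1 -> N2.N0=(alive,v0) N2.N1=(alive,v0) N2.N2=(alive,v0) | N1.N0=(alive,v0) N1.N1=(alive,v0) N1.N2=(alive,v0)
Op 2: N1 marks N2=dead -> (dead,v1)
Op 3: gossip N1<->N0 -> N1.N0=(alive,v0) N1.N1=(alive,v0) N1.N2=(dead,v1) | N0.N0=(alive,v0) N0.N1=(alive,v0) N0.N2=(dead,v1)
Op 4: gossip N2<->N0 -> N2.N0=(alive,v0) N2.N1=(alive,v0) N2.N2=(dead,v1) | N0.N0=(alive,v0) N0.N1=(alive,v0) N0.N2=(dead,v1)
Op 5: gossip N0<->N2 -> N0.N0=(alive,v0) N0.N1=(alive,v0) N0.N2=(dead,v1) | N2.N0=(alive,v0) N2.N1=(alive,v0) N2.N2=(dead,v1)
Op 6: gossip N1<->N2 -> N1.N0=(alive,v0) N1.N1=(alive,v0) N1.N2=(dead,v1) | N2.N0=(alive,v0) N2.N1=(alive,v0) N2.N2=(dead,v1)
Op 7: gossip N2<->N0 -> N2.N0=(alive,v0) N2.N1=(alive,v0) N2.N2=(dead,v1) | N0.N0=(alive,v0) N0.N1=(alive,v0) N0.N2=(dead,v1)
Op 8: N2 marks N0=suspect -> (suspect,v1)
Op 9: gossip N0<->N2 -> N0.N0=(suspect,v1) N0.N1=(alive,v0) N0.N2=(dead,v1) | N2.N0=(suspect,v1) N2.N1=(alive,v0) N2.N2=(dead,v1)
Op 10: gossip N0<->N1 -> N0.N0=(suspect,v1) N0.N1=(alive,v0) N0.N2=(dead,v1) | N1.N0=(suspect,v1) N1.N1=(alive,v0) N1.N2=(dead,v1)

Answer: dead 1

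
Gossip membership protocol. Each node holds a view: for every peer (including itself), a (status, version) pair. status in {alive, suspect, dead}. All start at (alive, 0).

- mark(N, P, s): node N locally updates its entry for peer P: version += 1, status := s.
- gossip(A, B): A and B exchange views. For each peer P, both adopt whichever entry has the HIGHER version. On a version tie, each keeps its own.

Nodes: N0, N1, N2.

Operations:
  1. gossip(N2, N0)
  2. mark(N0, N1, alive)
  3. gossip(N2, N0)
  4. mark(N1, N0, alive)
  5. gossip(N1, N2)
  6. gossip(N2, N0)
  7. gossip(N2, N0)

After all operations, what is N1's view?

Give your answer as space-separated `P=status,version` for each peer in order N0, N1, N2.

Answer: N0=alive,1 N1=alive,1 N2=alive,0

Derivation:
Op 1: gossip N2<->N0 -> N2.N0=(alive,v0) N2.N1=(alive,v0) N2.N2=(alive,v0) | N0.N0=(alive,v0) N0.N1=(alive,v0) N0.N2=(alive,v0)
Op 2: N0 marks N1=alive -> (alive,v1)
Op 3: gossip N2<->N0 -> N2.N0=(alive,v0) N2.N1=(alive,v1) N2.N2=(alive,v0) | N0.N0=(alive,v0) N0.N1=(alive,v1) N0.N2=(alive,v0)
Op 4: N1 marks N0=alive -> (alive,v1)
Op 5: gossip N1<->N2 -> N1.N0=(alive,v1) N1.N1=(alive,v1) N1.N2=(alive,v0) | N2.N0=(alive,v1) N2.N1=(alive,v1) N2.N2=(alive,v0)
Op 6: gossip N2<->N0 -> N2.N0=(alive,v1) N2.N1=(alive,v1) N2.N2=(alive,v0) | N0.N0=(alive,v1) N0.N1=(alive,v1) N0.N2=(alive,v0)
Op 7: gossip N2<->N0 -> N2.N0=(alive,v1) N2.N1=(alive,v1) N2.N2=(alive,v0) | N0.N0=(alive,v1) N0.N1=(alive,v1) N0.N2=(alive,v0)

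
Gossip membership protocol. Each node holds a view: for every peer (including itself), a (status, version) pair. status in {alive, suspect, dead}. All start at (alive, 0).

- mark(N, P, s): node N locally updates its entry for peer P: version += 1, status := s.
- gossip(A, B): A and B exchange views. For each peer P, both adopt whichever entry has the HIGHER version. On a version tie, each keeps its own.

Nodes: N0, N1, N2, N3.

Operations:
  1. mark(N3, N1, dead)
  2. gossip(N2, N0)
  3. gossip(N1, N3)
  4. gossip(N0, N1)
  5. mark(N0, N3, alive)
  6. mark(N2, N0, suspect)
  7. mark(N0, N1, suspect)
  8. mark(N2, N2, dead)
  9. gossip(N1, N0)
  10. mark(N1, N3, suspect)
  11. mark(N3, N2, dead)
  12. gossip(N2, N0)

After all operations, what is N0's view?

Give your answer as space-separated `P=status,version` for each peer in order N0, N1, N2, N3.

Answer: N0=suspect,1 N1=suspect,2 N2=dead,1 N3=alive,1

Derivation:
Op 1: N3 marks N1=dead -> (dead,v1)
Op 2: gossip N2<->N0 -> N2.N0=(alive,v0) N2.N1=(alive,v0) N2.N2=(alive,v0) N2.N3=(alive,v0) | N0.N0=(alive,v0) N0.N1=(alive,v0) N0.N2=(alive,v0) N0.N3=(alive,v0)
Op 3: gossip N1<->N3 -> N1.N0=(alive,v0) N1.N1=(dead,v1) N1.N2=(alive,v0) N1.N3=(alive,v0) | N3.N0=(alive,v0) N3.N1=(dead,v1) N3.N2=(alive,v0) N3.N3=(alive,v0)
Op 4: gossip N0<->N1 -> N0.N0=(alive,v0) N0.N1=(dead,v1) N0.N2=(alive,v0) N0.N3=(alive,v0) | N1.N0=(alive,v0) N1.N1=(dead,v1) N1.N2=(alive,v0) N1.N3=(alive,v0)
Op 5: N0 marks N3=alive -> (alive,v1)
Op 6: N2 marks N0=suspect -> (suspect,v1)
Op 7: N0 marks N1=suspect -> (suspect,v2)
Op 8: N2 marks N2=dead -> (dead,v1)
Op 9: gossip N1<->N0 -> N1.N0=(alive,v0) N1.N1=(suspect,v2) N1.N2=(alive,v0) N1.N3=(alive,v1) | N0.N0=(alive,v0) N0.N1=(suspect,v2) N0.N2=(alive,v0) N0.N3=(alive,v1)
Op 10: N1 marks N3=suspect -> (suspect,v2)
Op 11: N3 marks N2=dead -> (dead,v1)
Op 12: gossip N2<->N0 -> N2.N0=(suspect,v1) N2.N1=(suspect,v2) N2.N2=(dead,v1) N2.N3=(alive,v1) | N0.N0=(suspect,v1) N0.N1=(suspect,v2) N0.N2=(dead,v1) N0.N3=(alive,v1)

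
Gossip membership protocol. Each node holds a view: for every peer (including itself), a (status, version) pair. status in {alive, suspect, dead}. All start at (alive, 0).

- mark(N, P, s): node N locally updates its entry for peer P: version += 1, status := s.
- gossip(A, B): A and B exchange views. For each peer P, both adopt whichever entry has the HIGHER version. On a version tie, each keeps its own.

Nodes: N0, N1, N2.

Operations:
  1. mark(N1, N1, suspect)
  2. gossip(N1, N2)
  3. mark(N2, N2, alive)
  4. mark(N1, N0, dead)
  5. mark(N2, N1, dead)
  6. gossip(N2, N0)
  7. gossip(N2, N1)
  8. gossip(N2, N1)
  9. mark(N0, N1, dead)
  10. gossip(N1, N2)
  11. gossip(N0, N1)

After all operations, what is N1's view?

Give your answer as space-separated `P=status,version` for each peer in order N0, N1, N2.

Answer: N0=dead,1 N1=dead,3 N2=alive,1

Derivation:
Op 1: N1 marks N1=suspect -> (suspect,v1)
Op 2: gossip N1<->N2 -> N1.N0=(alive,v0) N1.N1=(suspect,v1) N1.N2=(alive,v0) | N2.N0=(alive,v0) N2.N1=(suspect,v1) N2.N2=(alive,v0)
Op 3: N2 marks N2=alive -> (alive,v1)
Op 4: N1 marks N0=dead -> (dead,v1)
Op 5: N2 marks N1=dead -> (dead,v2)
Op 6: gossip N2<->N0 -> N2.N0=(alive,v0) N2.N1=(dead,v2) N2.N2=(alive,v1) | N0.N0=(alive,v0) N0.N1=(dead,v2) N0.N2=(alive,v1)
Op 7: gossip N2<->N1 -> N2.N0=(dead,v1) N2.N1=(dead,v2) N2.N2=(alive,v1) | N1.N0=(dead,v1) N1.N1=(dead,v2) N1.N2=(alive,v1)
Op 8: gossip N2<->N1 -> N2.N0=(dead,v1) N2.N1=(dead,v2) N2.N2=(alive,v1) | N1.N0=(dead,v1) N1.N1=(dead,v2) N1.N2=(alive,v1)
Op 9: N0 marks N1=dead -> (dead,v3)
Op 10: gossip N1<->N2 -> N1.N0=(dead,v1) N1.N1=(dead,v2) N1.N2=(alive,v1) | N2.N0=(dead,v1) N2.N1=(dead,v2) N2.N2=(alive,v1)
Op 11: gossip N0<->N1 -> N0.N0=(dead,v1) N0.N1=(dead,v3) N0.N2=(alive,v1) | N1.N0=(dead,v1) N1.N1=(dead,v3) N1.N2=(alive,v1)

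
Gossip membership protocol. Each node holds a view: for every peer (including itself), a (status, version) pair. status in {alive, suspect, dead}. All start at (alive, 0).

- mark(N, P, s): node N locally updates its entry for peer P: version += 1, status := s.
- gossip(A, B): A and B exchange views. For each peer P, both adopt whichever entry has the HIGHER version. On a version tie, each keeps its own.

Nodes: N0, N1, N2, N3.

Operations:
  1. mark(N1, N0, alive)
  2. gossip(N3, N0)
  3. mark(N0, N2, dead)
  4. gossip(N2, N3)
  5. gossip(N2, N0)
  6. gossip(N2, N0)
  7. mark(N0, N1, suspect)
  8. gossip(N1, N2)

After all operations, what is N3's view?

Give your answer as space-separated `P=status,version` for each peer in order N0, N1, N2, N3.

Op 1: N1 marks N0=alive -> (alive,v1)
Op 2: gossip N3<->N0 -> N3.N0=(alive,v0) N3.N1=(alive,v0) N3.N2=(alive,v0) N3.N3=(alive,v0) | N0.N0=(alive,v0) N0.N1=(alive,v0) N0.N2=(alive,v0) N0.N3=(alive,v0)
Op 3: N0 marks N2=dead -> (dead,v1)
Op 4: gossip N2<->N3 -> N2.N0=(alive,v0) N2.N1=(alive,v0) N2.N2=(alive,v0) N2.N3=(alive,v0) | N3.N0=(alive,v0) N3.N1=(alive,v0) N3.N2=(alive,v0) N3.N3=(alive,v0)
Op 5: gossip N2<->N0 -> N2.N0=(alive,v0) N2.N1=(alive,v0) N2.N2=(dead,v1) N2.N3=(alive,v0) | N0.N0=(alive,v0) N0.N1=(alive,v0) N0.N2=(dead,v1) N0.N3=(alive,v0)
Op 6: gossip N2<->N0 -> N2.N0=(alive,v0) N2.N1=(alive,v0) N2.N2=(dead,v1) N2.N3=(alive,v0) | N0.N0=(alive,v0) N0.N1=(alive,v0) N0.N2=(dead,v1) N0.N3=(alive,v0)
Op 7: N0 marks N1=suspect -> (suspect,v1)
Op 8: gossip N1<->N2 -> N1.N0=(alive,v1) N1.N1=(alive,v0) N1.N2=(dead,v1) N1.N3=(alive,v0) | N2.N0=(alive,v1) N2.N1=(alive,v0) N2.N2=(dead,v1) N2.N3=(alive,v0)

Answer: N0=alive,0 N1=alive,0 N2=alive,0 N3=alive,0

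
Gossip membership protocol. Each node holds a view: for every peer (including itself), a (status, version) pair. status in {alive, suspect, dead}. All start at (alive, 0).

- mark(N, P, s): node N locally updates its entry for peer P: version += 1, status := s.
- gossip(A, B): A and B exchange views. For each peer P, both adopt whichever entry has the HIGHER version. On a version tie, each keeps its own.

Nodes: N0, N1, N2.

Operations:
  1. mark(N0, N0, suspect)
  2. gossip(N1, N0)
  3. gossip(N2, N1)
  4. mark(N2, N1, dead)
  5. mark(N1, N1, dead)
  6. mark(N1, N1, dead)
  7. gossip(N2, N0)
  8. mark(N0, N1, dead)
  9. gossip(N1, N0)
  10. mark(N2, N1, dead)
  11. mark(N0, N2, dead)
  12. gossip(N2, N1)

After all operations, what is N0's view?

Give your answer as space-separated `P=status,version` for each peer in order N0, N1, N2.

Op 1: N0 marks N0=suspect -> (suspect,v1)
Op 2: gossip N1<->N0 -> N1.N0=(suspect,v1) N1.N1=(alive,v0) N1.N2=(alive,v0) | N0.N0=(suspect,v1) N0.N1=(alive,v0) N0.N2=(alive,v0)
Op 3: gossip N2<->N1 -> N2.N0=(suspect,v1) N2.N1=(alive,v0) N2.N2=(alive,v0) | N1.N0=(suspect,v1) N1.N1=(alive,v0) N1.N2=(alive,v0)
Op 4: N2 marks N1=dead -> (dead,v1)
Op 5: N1 marks N1=dead -> (dead,v1)
Op 6: N1 marks N1=dead -> (dead,v2)
Op 7: gossip N2<->N0 -> N2.N0=(suspect,v1) N2.N1=(dead,v1) N2.N2=(alive,v0) | N0.N0=(suspect,v1) N0.N1=(dead,v1) N0.N2=(alive,v0)
Op 8: N0 marks N1=dead -> (dead,v2)
Op 9: gossip N1<->N0 -> N1.N0=(suspect,v1) N1.N1=(dead,v2) N1.N2=(alive,v0) | N0.N0=(suspect,v1) N0.N1=(dead,v2) N0.N2=(alive,v0)
Op 10: N2 marks N1=dead -> (dead,v2)
Op 11: N0 marks N2=dead -> (dead,v1)
Op 12: gossip N2<->N1 -> N2.N0=(suspect,v1) N2.N1=(dead,v2) N2.N2=(alive,v0) | N1.N0=(suspect,v1) N1.N1=(dead,v2) N1.N2=(alive,v0)

Answer: N0=suspect,1 N1=dead,2 N2=dead,1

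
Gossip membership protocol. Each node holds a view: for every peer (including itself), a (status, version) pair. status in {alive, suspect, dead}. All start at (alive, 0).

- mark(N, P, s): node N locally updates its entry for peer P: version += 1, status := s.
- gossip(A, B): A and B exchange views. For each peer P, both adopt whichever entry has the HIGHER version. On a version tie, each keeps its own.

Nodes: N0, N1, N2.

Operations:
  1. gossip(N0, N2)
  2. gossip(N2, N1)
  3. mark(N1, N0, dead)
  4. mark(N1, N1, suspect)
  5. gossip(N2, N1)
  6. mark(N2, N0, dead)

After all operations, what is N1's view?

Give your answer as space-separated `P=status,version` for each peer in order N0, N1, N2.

Op 1: gossip N0<->N2 -> N0.N0=(alive,v0) N0.N1=(alive,v0) N0.N2=(alive,v0) | N2.N0=(alive,v0) N2.N1=(alive,v0) N2.N2=(alive,v0)
Op 2: gossip N2<->N1 -> N2.N0=(alive,v0) N2.N1=(alive,v0) N2.N2=(alive,v0) | N1.N0=(alive,v0) N1.N1=(alive,v0) N1.N2=(alive,v0)
Op 3: N1 marks N0=dead -> (dead,v1)
Op 4: N1 marks N1=suspect -> (suspect,v1)
Op 5: gossip N2<->N1 -> N2.N0=(dead,v1) N2.N1=(suspect,v1) N2.N2=(alive,v0) | N1.N0=(dead,v1) N1.N1=(suspect,v1) N1.N2=(alive,v0)
Op 6: N2 marks N0=dead -> (dead,v2)

Answer: N0=dead,1 N1=suspect,1 N2=alive,0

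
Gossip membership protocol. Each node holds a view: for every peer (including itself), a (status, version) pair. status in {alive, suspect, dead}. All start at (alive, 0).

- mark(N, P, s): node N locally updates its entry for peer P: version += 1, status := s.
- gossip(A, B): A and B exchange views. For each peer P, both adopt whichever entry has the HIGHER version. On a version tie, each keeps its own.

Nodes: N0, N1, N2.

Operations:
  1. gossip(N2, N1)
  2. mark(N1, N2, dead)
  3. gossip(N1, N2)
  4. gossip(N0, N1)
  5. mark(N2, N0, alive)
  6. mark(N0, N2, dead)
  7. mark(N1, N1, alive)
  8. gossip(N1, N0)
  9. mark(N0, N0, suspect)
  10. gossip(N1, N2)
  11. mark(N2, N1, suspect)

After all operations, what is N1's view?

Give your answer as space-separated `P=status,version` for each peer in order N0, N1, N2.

Answer: N0=alive,1 N1=alive,1 N2=dead,2

Derivation:
Op 1: gossip N2<->N1 -> N2.N0=(alive,v0) N2.N1=(alive,v0) N2.N2=(alive,v0) | N1.N0=(alive,v0) N1.N1=(alive,v0) N1.N2=(alive,v0)
Op 2: N1 marks N2=dead -> (dead,v1)
Op 3: gossip N1<->N2 -> N1.N0=(alive,v0) N1.N1=(alive,v0) N1.N2=(dead,v1) | N2.N0=(alive,v0) N2.N1=(alive,v0) N2.N2=(dead,v1)
Op 4: gossip N0<->N1 -> N0.N0=(alive,v0) N0.N1=(alive,v0) N0.N2=(dead,v1) | N1.N0=(alive,v0) N1.N1=(alive,v0) N1.N2=(dead,v1)
Op 5: N2 marks N0=alive -> (alive,v1)
Op 6: N0 marks N2=dead -> (dead,v2)
Op 7: N1 marks N1=alive -> (alive,v1)
Op 8: gossip N1<->N0 -> N1.N0=(alive,v0) N1.N1=(alive,v1) N1.N2=(dead,v2) | N0.N0=(alive,v0) N0.N1=(alive,v1) N0.N2=(dead,v2)
Op 9: N0 marks N0=suspect -> (suspect,v1)
Op 10: gossip N1<->N2 -> N1.N0=(alive,v1) N1.N1=(alive,v1) N1.N2=(dead,v2) | N2.N0=(alive,v1) N2.N1=(alive,v1) N2.N2=(dead,v2)
Op 11: N2 marks N1=suspect -> (suspect,v2)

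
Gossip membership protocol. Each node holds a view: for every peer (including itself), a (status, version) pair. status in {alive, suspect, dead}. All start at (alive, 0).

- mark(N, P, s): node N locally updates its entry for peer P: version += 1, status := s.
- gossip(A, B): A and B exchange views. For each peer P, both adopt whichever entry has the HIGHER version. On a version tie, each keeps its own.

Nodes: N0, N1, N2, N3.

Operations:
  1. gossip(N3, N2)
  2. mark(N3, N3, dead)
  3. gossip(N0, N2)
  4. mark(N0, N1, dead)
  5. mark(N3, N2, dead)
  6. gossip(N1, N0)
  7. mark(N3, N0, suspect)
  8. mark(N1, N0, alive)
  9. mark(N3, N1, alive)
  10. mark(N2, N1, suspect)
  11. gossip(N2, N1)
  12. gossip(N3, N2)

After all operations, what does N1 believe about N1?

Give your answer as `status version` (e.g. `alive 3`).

Answer: dead 1

Derivation:
Op 1: gossip N3<->N2 -> N3.N0=(alive,v0) N3.N1=(alive,v0) N3.N2=(alive,v0) N3.N3=(alive,v0) | N2.N0=(alive,v0) N2.N1=(alive,v0) N2.N2=(alive,v0) N2.N3=(alive,v0)
Op 2: N3 marks N3=dead -> (dead,v1)
Op 3: gossip N0<->N2 -> N0.N0=(alive,v0) N0.N1=(alive,v0) N0.N2=(alive,v0) N0.N3=(alive,v0) | N2.N0=(alive,v0) N2.N1=(alive,v0) N2.N2=(alive,v0) N2.N3=(alive,v0)
Op 4: N0 marks N1=dead -> (dead,v1)
Op 5: N3 marks N2=dead -> (dead,v1)
Op 6: gossip N1<->N0 -> N1.N0=(alive,v0) N1.N1=(dead,v1) N1.N2=(alive,v0) N1.N3=(alive,v0) | N0.N0=(alive,v0) N0.N1=(dead,v1) N0.N2=(alive,v0) N0.N3=(alive,v0)
Op 7: N3 marks N0=suspect -> (suspect,v1)
Op 8: N1 marks N0=alive -> (alive,v1)
Op 9: N3 marks N1=alive -> (alive,v1)
Op 10: N2 marks N1=suspect -> (suspect,v1)
Op 11: gossip N2<->N1 -> N2.N0=(alive,v1) N2.N1=(suspect,v1) N2.N2=(alive,v0) N2.N3=(alive,v0) | N1.N0=(alive,v1) N1.N1=(dead,v1) N1.N2=(alive,v0) N1.N3=(alive,v0)
Op 12: gossip N3<->N2 -> N3.N0=(suspect,v1) N3.N1=(alive,v1) N3.N2=(dead,v1) N3.N3=(dead,v1) | N2.N0=(alive,v1) N2.N1=(suspect,v1) N2.N2=(dead,v1) N2.N3=(dead,v1)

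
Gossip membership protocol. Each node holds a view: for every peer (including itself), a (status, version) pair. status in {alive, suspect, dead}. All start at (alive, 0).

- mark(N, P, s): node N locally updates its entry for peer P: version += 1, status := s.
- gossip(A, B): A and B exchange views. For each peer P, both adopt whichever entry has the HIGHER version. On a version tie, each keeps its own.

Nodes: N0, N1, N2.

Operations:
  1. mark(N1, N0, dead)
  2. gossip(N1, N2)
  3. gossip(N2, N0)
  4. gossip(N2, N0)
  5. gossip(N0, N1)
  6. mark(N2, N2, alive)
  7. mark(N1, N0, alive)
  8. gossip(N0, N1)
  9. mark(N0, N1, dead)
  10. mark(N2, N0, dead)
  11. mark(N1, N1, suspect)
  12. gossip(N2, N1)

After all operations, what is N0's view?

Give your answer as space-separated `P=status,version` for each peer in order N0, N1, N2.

Op 1: N1 marks N0=dead -> (dead,v1)
Op 2: gossip N1<->N2 -> N1.N0=(dead,v1) N1.N1=(alive,v0) N1.N2=(alive,v0) | N2.N0=(dead,v1) N2.N1=(alive,v0) N2.N2=(alive,v0)
Op 3: gossip N2<->N0 -> N2.N0=(dead,v1) N2.N1=(alive,v0) N2.N2=(alive,v0) | N0.N0=(dead,v1) N0.N1=(alive,v0) N0.N2=(alive,v0)
Op 4: gossip N2<->N0 -> N2.N0=(dead,v1) N2.N1=(alive,v0) N2.N2=(alive,v0) | N0.N0=(dead,v1) N0.N1=(alive,v0) N0.N2=(alive,v0)
Op 5: gossip N0<->N1 -> N0.N0=(dead,v1) N0.N1=(alive,v0) N0.N2=(alive,v0) | N1.N0=(dead,v1) N1.N1=(alive,v0) N1.N2=(alive,v0)
Op 6: N2 marks N2=alive -> (alive,v1)
Op 7: N1 marks N0=alive -> (alive,v2)
Op 8: gossip N0<->N1 -> N0.N0=(alive,v2) N0.N1=(alive,v0) N0.N2=(alive,v0) | N1.N0=(alive,v2) N1.N1=(alive,v0) N1.N2=(alive,v0)
Op 9: N0 marks N1=dead -> (dead,v1)
Op 10: N2 marks N0=dead -> (dead,v2)
Op 11: N1 marks N1=suspect -> (suspect,v1)
Op 12: gossip N2<->N1 -> N2.N0=(dead,v2) N2.N1=(suspect,v1) N2.N2=(alive,v1) | N1.N0=(alive,v2) N1.N1=(suspect,v1) N1.N2=(alive,v1)

Answer: N0=alive,2 N1=dead,1 N2=alive,0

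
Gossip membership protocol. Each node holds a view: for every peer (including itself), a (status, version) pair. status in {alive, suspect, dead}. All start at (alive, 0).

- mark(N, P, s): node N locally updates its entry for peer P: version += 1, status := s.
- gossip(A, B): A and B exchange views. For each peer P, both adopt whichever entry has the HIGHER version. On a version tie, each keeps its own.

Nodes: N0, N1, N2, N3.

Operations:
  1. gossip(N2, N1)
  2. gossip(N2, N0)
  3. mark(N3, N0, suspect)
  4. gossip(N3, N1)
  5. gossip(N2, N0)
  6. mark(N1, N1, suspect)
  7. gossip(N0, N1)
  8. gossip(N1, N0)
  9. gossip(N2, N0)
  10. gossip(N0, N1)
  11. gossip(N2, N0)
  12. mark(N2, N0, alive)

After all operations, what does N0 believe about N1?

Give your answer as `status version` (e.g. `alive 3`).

Answer: suspect 1

Derivation:
Op 1: gossip N2<->N1 -> N2.N0=(alive,v0) N2.N1=(alive,v0) N2.N2=(alive,v0) N2.N3=(alive,v0) | N1.N0=(alive,v0) N1.N1=(alive,v0) N1.N2=(alive,v0) N1.N3=(alive,v0)
Op 2: gossip N2<->N0 -> N2.N0=(alive,v0) N2.N1=(alive,v0) N2.N2=(alive,v0) N2.N3=(alive,v0) | N0.N0=(alive,v0) N0.N1=(alive,v0) N0.N2=(alive,v0) N0.N3=(alive,v0)
Op 3: N3 marks N0=suspect -> (suspect,v1)
Op 4: gossip N3<->N1 -> N3.N0=(suspect,v1) N3.N1=(alive,v0) N3.N2=(alive,v0) N3.N3=(alive,v0) | N1.N0=(suspect,v1) N1.N1=(alive,v0) N1.N2=(alive,v0) N1.N3=(alive,v0)
Op 5: gossip N2<->N0 -> N2.N0=(alive,v0) N2.N1=(alive,v0) N2.N2=(alive,v0) N2.N3=(alive,v0) | N0.N0=(alive,v0) N0.N1=(alive,v0) N0.N2=(alive,v0) N0.N3=(alive,v0)
Op 6: N1 marks N1=suspect -> (suspect,v1)
Op 7: gossip N0<->N1 -> N0.N0=(suspect,v1) N0.N1=(suspect,v1) N0.N2=(alive,v0) N0.N3=(alive,v0) | N1.N0=(suspect,v1) N1.N1=(suspect,v1) N1.N2=(alive,v0) N1.N3=(alive,v0)
Op 8: gossip N1<->N0 -> N1.N0=(suspect,v1) N1.N1=(suspect,v1) N1.N2=(alive,v0) N1.N3=(alive,v0) | N0.N0=(suspect,v1) N0.N1=(suspect,v1) N0.N2=(alive,v0) N0.N3=(alive,v0)
Op 9: gossip N2<->N0 -> N2.N0=(suspect,v1) N2.N1=(suspect,v1) N2.N2=(alive,v0) N2.N3=(alive,v0) | N0.N0=(suspect,v1) N0.N1=(suspect,v1) N0.N2=(alive,v0) N0.N3=(alive,v0)
Op 10: gossip N0<->N1 -> N0.N0=(suspect,v1) N0.N1=(suspect,v1) N0.N2=(alive,v0) N0.N3=(alive,v0) | N1.N0=(suspect,v1) N1.N1=(suspect,v1) N1.N2=(alive,v0) N1.N3=(alive,v0)
Op 11: gossip N2<->N0 -> N2.N0=(suspect,v1) N2.N1=(suspect,v1) N2.N2=(alive,v0) N2.N3=(alive,v0) | N0.N0=(suspect,v1) N0.N1=(suspect,v1) N0.N2=(alive,v0) N0.N3=(alive,v0)
Op 12: N2 marks N0=alive -> (alive,v2)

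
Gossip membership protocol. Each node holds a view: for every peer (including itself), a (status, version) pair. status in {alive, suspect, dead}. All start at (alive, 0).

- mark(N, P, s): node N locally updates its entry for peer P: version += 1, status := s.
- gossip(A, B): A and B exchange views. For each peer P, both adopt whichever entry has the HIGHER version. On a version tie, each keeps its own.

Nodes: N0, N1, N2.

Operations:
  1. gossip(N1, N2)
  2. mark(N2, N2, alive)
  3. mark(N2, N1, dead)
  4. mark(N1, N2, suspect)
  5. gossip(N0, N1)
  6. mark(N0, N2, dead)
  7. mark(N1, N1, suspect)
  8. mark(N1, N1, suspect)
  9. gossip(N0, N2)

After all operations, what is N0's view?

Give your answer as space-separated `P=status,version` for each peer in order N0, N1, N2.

Answer: N0=alive,0 N1=dead,1 N2=dead,2

Derivation:
Op 1: gossip N1<->N2 -> N1.N0=(alive,v0) N1.N1=(alive,v0) N1.N2=(alive,v0) | N2.N0=(alive,v0) N2.N1=(alive,v0) N2.N2=(alive,v0)
Op 2: N2 marks N2=alive -> (alive,v1)
Op 3: N2 marks N1=dead -> (dead,v1)
Op 4: N1 marks N2=suspect -> (suspect,v1)
Op 5: gossip N0<->N1 -> N0.N0=(alive,v0) N0.N1=(alive,v0) N0.N2=(suspect,v1) | N1.N0=(alive,v0) N1.N1=(alive,v0) N1.N2=(suspect,v1)
Op 6: N0 marks N2=dead -> (dead,v2)
Op 7: N1 marks N1=suspect -> (suspect,v1)
Op 8: N1 marks N1=suspect -> (suspect,v2)
Op 9: gossip N0<->N2 -> N0.N0=(alive,v0) N0.N1=(dead,v1) N0.N2=(dead,v2) | N2.N0=(alive,v0) N2.N1=(dead,v1) N2.N2=(dead,v2)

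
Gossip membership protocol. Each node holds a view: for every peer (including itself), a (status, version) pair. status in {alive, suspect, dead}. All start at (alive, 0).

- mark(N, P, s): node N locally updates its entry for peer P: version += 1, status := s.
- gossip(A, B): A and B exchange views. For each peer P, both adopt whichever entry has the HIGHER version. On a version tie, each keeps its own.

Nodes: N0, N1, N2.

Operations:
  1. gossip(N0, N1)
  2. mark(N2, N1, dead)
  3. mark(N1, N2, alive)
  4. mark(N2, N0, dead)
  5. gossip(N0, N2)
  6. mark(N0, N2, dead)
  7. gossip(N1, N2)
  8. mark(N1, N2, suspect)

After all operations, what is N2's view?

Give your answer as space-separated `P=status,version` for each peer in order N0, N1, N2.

Op 1: gossip N0<->N1 -> N0.N0=(alive,v0) N0.N1=(alive,v0) N0.N2=(alive,v0) | N1.N0=(alive,v0) N1.N1=(alive,v0) N1.N2=(alive,v0)
Op 2: N2 marks N1=dead -> (dead,v1)
Op 3: N1 marks N2=alive -> (alive,v1)
Op 4: N2 marks N0=dead -> (dead,v1)
Op 5: gossip N0<->N2 -> N0.N0=(dead,v1) N0.N1=(dead,v1) N0.N2=(alive,v0) | N2.N0=(dead,v1) N2.N1=(dead,v1) N2.N2=(alive,v0)
Op 6: N0 marks N2=dead -> (dead,v1)
Op 7: gossip N1<->N2 -> N1.N0=(dead,v1) N1.N1=(dead,v1) N1.N2=(alive,v1) | N2.N0=(dead,v1) N2.N1=(dead,v1) N2.N2=(alive,v1)
Op 8: N1 marks N2=suspect -> (suspect,v2)

Answer: N0=dead,1 N1=dead,1 N2=alive,1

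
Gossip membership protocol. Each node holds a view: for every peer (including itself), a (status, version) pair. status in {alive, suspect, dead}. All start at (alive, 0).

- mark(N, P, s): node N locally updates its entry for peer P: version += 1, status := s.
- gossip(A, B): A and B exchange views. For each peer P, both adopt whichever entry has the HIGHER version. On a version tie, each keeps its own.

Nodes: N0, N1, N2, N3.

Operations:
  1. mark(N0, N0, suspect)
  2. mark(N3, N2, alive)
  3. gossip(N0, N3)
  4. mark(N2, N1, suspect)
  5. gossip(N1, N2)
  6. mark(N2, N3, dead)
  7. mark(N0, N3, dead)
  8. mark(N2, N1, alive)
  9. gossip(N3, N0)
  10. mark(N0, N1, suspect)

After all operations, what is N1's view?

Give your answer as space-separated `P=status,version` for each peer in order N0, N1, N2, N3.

Answer: N0=alive,0 N1=suspect,1 N2=alive,0 N3=alive,0

Derivation:
Op 1: N0 marks N0=suspect -> (suspect,v1)
Op 2: N3 marks N2=alive -> (alive,v1)
Op 3: gossip N0<->N3 -> N0.N0=(suspect,v1) N0.N1=(alive,v0) N0.N2=(alive,v1) N0.N3=(alive,v0) | N3.N0=(suspect,v1) N3.N1=(alive,v0) N3.N2=(alive,v1) N3.N3=(alive,v0)
Op 4: N2 marks N1=suspect -> (suspect,v1)
Op 5: gossip N1<->N2 -> N1.N0=(alive,v0) N1.N1=(suspect,v1) N1.N2=(alive,v0) N1.N3=(alive,v0) | N2.N0=(alive,v0) N2.N1=(suspect,v1) N2.N2=(alive,v0) N2.N3=(alive,v0)
Op 6: N2 marks N3=dead -> (dead,v1)
Op 7: N0 marks N3=dead -> (dead,v1)
Op 8: N2 marks N1=alive -> (alive,v2)
Op 9: gossip N3<->N0 -> N3.N0=(suspect,v1) N3.N1=(alive,v0) N3.N2=(alive,v1) N3.N3=(dead,v1) | N0.N0=(suspect,v1) N0.N1=(alive,v0) N0.N2=(alive,v1) N0.N3=(dead,v1)
Op 10: N0 marks N1=suspect -> (suspect,v1)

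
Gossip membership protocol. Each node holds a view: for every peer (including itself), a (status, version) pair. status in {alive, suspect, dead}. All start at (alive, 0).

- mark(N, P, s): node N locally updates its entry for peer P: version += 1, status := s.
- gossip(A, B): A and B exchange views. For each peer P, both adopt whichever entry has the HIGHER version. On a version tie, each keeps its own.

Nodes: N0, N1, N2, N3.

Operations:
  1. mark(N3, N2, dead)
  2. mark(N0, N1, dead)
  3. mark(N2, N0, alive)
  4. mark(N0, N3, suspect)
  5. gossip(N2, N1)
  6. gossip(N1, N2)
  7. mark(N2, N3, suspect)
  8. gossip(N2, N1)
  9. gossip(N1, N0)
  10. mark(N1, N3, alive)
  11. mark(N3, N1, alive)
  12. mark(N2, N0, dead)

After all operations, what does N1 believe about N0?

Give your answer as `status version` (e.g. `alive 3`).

Op 1: N3 marks N2=dead -> (dead,v1)
Op 2: N0 marks N1=dead -> (dead,v1)
Op 3: N2 marks N0=alive -> (alive,v1)
Op 4: N0 marks N3=suspect -> (suspect,v1)
Op 5: gossip N2<->N1 -> N2.N0=(alive,v1) N2.N1=(alive,v0) N2.N2=(alive,v0) N2.N3=(alive,v0) | N1.N0=(alive,v1) N1.N1=(alive,v0) N1.N2=(alive,v0) N1.N3=(alive,v0)
Op 6: gossip N1<->N2 -> N1.N0=(alive,v1) N1.N1=(alive,v0) N1.N2=(alive,v0) N1.N3=(alive,v0) | N2.N0=(alive,v1) N2.N1=(alive,v0) N2.N2=(alive,v0) N2.N3=(alive,v0)
Op 7: N2 marks N3=suspect -> (suspect,v1)
Op 8: gossip N2<->N1 -> N2.N0=(alive,v1) N2.N1=(alive,v0) N2.N2=(alive,v0) N2.N3=(suspect,v1) | N1.N0=(alive,v1) N1.N1=(alive,v0) N1.N2=(alive,v0) N1.N3=(suspect,v1)
Op 9: gossip N1<->N0 -> N1.N0=(alive,v1) N1.N1=(dead,v1) N1.N2=(alive,v0) N1.N3=(suspect,v1) | N0.N0=(alive,v1) N0.N1=(dead,v1) N0.N2=(alive,v0) N0.N3=(suspect,v1)
Op 10: N1 marks N3=alive -> (alive,v2)
Op 11: N3 marks N1=alive -> (alive,v1)
Op 12: N2 marks N0=dead -> (dead,v2)

Answer: alive 1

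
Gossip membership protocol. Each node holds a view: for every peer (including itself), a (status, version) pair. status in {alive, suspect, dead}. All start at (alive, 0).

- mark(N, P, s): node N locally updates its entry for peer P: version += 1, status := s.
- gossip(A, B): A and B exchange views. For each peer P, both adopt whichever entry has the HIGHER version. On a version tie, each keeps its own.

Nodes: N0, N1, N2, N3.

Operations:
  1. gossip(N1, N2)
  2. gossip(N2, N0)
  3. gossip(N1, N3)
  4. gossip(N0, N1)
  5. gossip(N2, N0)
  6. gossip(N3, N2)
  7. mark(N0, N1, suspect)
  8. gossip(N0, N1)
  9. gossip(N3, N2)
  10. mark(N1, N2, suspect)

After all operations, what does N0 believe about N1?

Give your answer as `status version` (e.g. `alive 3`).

Op 1: gossip N1<->N2 -> N1.N0=(alive,v0) N1.N1=(alive,v0) N1.N2=(alive,v0) N1.N3=(alive,v0) | N2.N0=(alive,v0) N2.N1=(alive,v0) N2.N2=(alive,v0) N2.N3=(alive,v0)
Op 2: gossip N2<->N0 -> N2.N0=(alive,v0) N2.N1=(alive,v0) N2.N2=(alive,v0) N2.N3=(alive,v0) | N0.N0=(alive,v0) N0.N1=(alive,v0) N0.N2=(alive,v0) N0.N3=(alive,v0)
Op 3: gossip N1<->N3 -> N1.N0=(alive,v0) N1.N1=(alive,v0) N1.N2=(alive,v0) N1.N3=(alive,v0) | N3.N0=(alive,v0) N3.N1=(alive,v0) N3.N2=(alive,v0) N3.N3=(alive,v0)
Op 4: gossip N0<->N1 -> N0.N0=(alive,v0) N0.N1=(alive,v0) N0.N2=(alive,v0) N0.N3=(alive,v0) | N1.N0=(alive,v0) N1.N1=(alive,v0) N1.N2=(alive,v0) N1.N3=(alive,v0)
Op 5: gossip N2<->N0 -> N2.N0=(alive,v0) N2.N1=(alive,v0) N2.N2=(alive,v0) N2.N3=(alive,v0) | N0.N0=(alive,v0) N0.N1=(alive,v0) N0.N2=(alive,v0) N0.N3=(alive,v0)
Op 6: gossip N3<->N2 -> N3.N0=(alive,v0) N3.N1=(alive,v0) N3.N2=(alive,v0) N3.N3=(alive,v0) | N2.N0=(alive,v0) N2.N1=(alive,v0) N2.N2=(alive,v0) N2.N3=(alive,v0)
Op 7: N0 marks N1=suspect -> (suspect,v1)
Op 8: gossip N0<->N1 -> N0.N0=(alive,v0) N0.N1=(suspect,v1) N0.N2=(alive,v0) N0.N3=(alive,v0) | N1.N0=(alive,v0) N1.N1=(suspect,v1) N1.N2=(alive,v0) N1.N3=(alive,v0)
Op 9: gossip N3<->N2 -> N3.N0=(alive,v0) N3.N1=(alive,v0) N3.N2=(alive,v0) N3.N3=(alive,v0) | N2.N0=(alive,v0) N2.N1=(alive,v0) N2.N2=(alive,v0) N2.N3=(alive,v0)
Op 10: N1 marks N2=suspect -> (suspect,v1)

Answer: suspect 1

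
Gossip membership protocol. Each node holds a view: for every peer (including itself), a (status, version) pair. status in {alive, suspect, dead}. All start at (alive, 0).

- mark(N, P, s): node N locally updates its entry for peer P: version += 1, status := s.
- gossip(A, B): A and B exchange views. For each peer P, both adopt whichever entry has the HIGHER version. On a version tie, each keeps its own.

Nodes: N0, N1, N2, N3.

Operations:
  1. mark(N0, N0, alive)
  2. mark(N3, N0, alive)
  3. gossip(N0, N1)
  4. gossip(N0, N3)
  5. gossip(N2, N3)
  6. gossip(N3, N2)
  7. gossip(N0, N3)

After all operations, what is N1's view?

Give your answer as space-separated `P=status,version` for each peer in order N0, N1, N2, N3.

Answer: N0=alive,1 N1=alive,0 N2=alive,0 N3=alive,0

Derivation:
Op 1: N0 marks N0=alive -> (alive,v1)
Op 2: N3 marks N0=alive -> (alive,v1)
Op 3: gossip N0<->N1 -> N0.N0=(alive,v1) N0.N1=(alive,v0) N0.N2=(alive,v0) N0.N3=(alive,v0) | N1.N0=(alive,v1) N1.N1=(alive,v0) N1.N2=(alive,v0) N1.N3=(alive,v0)
Op 4: gossip N0<->N3 -> N0.N0=(alive,v1) N0.N1=(alive,v0) N0.N2=(alive,v0) N0.N3=(alive,v0) | N3.N0=(alive,v1) N3.N1=(alive,v0) N3.N2=(alive,v0) N3.N3=(alive,v0)
Op 5: gossip N2<->N3 -> N2.N0=(alive,v1) N2.N1=(alive,v0) N2.N2=(alive,v0) N2.N3=(alive,v0) | N3.N0=(alive,v1) N3.N1=(alive,v0) N3.N2=(alive,v0) N3.N3=(alive,v0)
Op 6: gossip N3<->N2 -> N3.N0=(alive,v1) N3.N1=(alive,v0) N3.N2=(alive,v0) N3.N3=(alive,v0) | N2.N0=(alive,v1) N2.N1=(alive,v0) N2.N2=(alive,v0) N2.N3=(alive,v0)
Op 7: gossip N0<->N3 -> N0.N0=(alive,v1) N0.N1=(alive,v0) N0.N2=(alive,v0) N0.N3=(alive,v0) | N3.N0=(alive,v1) N3.N1=(alive,v0) N3.N2=(alive,v0) N3.N3=(alive,v0)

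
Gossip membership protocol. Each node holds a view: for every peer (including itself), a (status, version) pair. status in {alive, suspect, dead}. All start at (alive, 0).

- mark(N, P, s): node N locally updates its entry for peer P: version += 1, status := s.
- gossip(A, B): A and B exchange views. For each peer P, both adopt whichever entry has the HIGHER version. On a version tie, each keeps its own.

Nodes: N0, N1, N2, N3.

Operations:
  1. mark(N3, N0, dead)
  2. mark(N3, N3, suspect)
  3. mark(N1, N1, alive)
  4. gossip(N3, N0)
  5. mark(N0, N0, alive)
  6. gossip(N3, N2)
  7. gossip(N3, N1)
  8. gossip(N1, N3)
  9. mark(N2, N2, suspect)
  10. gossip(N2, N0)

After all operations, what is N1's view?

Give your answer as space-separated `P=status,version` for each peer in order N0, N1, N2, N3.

Answer: N0=dead,1 N1=alive,1 N2=alive,0 N3=suspect,1

Derivation:
Op 1: N3 marks N0=dead -> (dead,v1)
Op 2: N3 marks N3=suspect -> (suspect,v1)
Op 3: N1 marks N1=alive -> (alive,v1)
Op 4: gossip N3<->N0 -> N3.N0=(dead,v1) N3.N1=(alive,v0) N3.N2=(alive,v0) N3.N3=(suspect,v1) | N0.N0=(dead,v1) N0.N1=(alive,v0) N0.N2=(alive,v0) N0.N3=(suspect,v1)
Op 5: N0 marks N0=alive -> (alive,v2)
Op 6: gossip N3<->N2 -> N3.N0=(dead,v1) N3.N1=(alive,v0) N3.N2=(alive,v0) N3.N3=(suspect,v1) | N2.N0=(dead,v1) N2.N1=(alive,v0) N2.N2=(alive,v0) N2.N3=(suspect,v1)
Op 7: gossip N3<->N1 -> N3.N0=(dead,v1) N3.N1=(alive,v1) N3.N2=(alive,v0) N3.N3=(suspect,v1) | N1.N0=(dead,v1) N1.N1=(alive,v1) N1.N2=(alive,v0) N1.N3=(suspect,v1)
Op 8: gossip N1<->N3 -> N1.N0=(dead,v1) N1.N1=(alive,v1) N1.N2=(alive,v0) N1.N3=(suspect,v1) | N3.N0=(dead,v1) N3.N1=(alive,v1) N3.N2=(alive,v0) N3.N3=(suspect,v1)
Op 9: N2 marks N2=suspect -> (suspect,v1)
Op 10: gossip N2<->N0 -> N2.N0=(alive,v2) N2.N1=(alive,v0) N2.N2=(suspect,v1) N2.N3=(suspect,v1) | N0.N0=(alive,v2) N0.N1=(alive,v0) N0.N2=(suspect,v1) N0.N3=(suspect,v1)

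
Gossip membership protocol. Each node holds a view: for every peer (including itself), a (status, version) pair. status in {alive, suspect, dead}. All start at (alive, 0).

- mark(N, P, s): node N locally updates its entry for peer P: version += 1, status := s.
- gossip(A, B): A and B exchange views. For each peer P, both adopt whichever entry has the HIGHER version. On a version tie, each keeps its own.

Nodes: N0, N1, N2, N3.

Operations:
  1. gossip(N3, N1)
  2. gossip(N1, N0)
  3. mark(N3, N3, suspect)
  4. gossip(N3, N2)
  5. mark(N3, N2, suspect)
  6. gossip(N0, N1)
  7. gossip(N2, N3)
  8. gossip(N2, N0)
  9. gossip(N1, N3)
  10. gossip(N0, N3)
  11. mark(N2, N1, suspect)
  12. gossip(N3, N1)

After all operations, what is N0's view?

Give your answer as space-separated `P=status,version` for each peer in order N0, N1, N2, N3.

Answer: N0=alive,0 N1=alive,0 N2=suspect,1 N3=suspect,1

Derivation:
Op 1: gossip N3<->N1 -> N3.N0=(alive,v0) N3.N1=(alive,v0) N3.N2=(alive,v0) N3.N3=(alive,v0) | N1.N0=(alive,v0) N1.N1=(alive,v0) N1.N2=(alive,v0) N1.N3=(alive,v0)
Op 2: gossip N1<->N0 -> N1.N0=(alive,v0) N1.N1=(alive,v0) N1.N2=(alive,v0) N1.N3=(alive,v0) | N0.N0=(alive,v0) N0.N1=(alive,v0) N0.N2=(alive,v0) N0.N3=(alive,v0)
Op 3: N3 marks N3=suspect -> (suspect,v1)
Op 4: gossip N3<->N2 -> N3.N0=(alive,v0) N3.N1=(alive,v0) N3.N2=(alive,v0) N3.N3=(suspect,v1) | N2.N0=(alive,v0) N2.N1=(alive,v0) N2.N2=(alive,v0) N2.N3=(suspect,v1)
Op 5: N3 marks N2=suspect -> (suspect,v1)
Op 6: gossip N0<->N1 -> N0.N0=(alive,v0) N0.N1=(alive,v0) N0.N2=(alive,v0) N0.N3=(alive,v0) | N1.N0=(alive,v0) N1.N1=(alive,v0) N1.N2=(alive,v0) N1.N3=(alive,v0)
Op 7: gossip N2<->N3 -> N2.N0=(alive,v0) N2.N1=(alive,v0) N2.N2=(suspect,v1) N2.N3=(suspect,v1) | N3.N0=(alive,v0) N3.N1=(alive,v0) N3.N2=(suspect,v1) N3.N3=(suspect,v1)
Op 8: gossip N2<->N0 -> N2.N0=(alive,v0) N2.N1=(alive,v0) N2.N2=(suspect,v1) N2.N3=(suspect,v1) | N0.N0=(alive,v0) N0.N1=(alive,v0) N0.N2=(suspect,v1) N0.N3=(suspect,v1)
Op 9: gossip N1<->N3 -> N1.N0=(alive,v0) N1.N1=(alive,v0) N1.N2=(suspect,v1) N1.N3=(suspect,v1) | N3.N0=(alive,v0) N3.N1=(alive,v0) N3.N2=(suspect,v1) N3.N3=(suspect,v1)
Op 10: gossip N0<->N3 -> N0.N0=(alive,v0) N0.N1=(alive,v0) N0.N2=(suspect,v1) N0.N3=(suspect,v1) | N3.N0=(alive,v0) N3.N1=(alive,v0) N3.N2=(suspect,v1) N3.N3=(suspect,v1)
Op 11: N2 marks N1=suspect -> (suspect,v1)
Op 12: gossip N3<->N1 -> N3.N0=(alive,v0) N3.N1=(alive,v0) N3.N2=(suspect,v1) N3.N3=(suspect,v1) | N1.N0=(alive,v0) N1.N1=(alive,v0) N1.N2=(suspect,v1) N1.N3=(suspect,v1)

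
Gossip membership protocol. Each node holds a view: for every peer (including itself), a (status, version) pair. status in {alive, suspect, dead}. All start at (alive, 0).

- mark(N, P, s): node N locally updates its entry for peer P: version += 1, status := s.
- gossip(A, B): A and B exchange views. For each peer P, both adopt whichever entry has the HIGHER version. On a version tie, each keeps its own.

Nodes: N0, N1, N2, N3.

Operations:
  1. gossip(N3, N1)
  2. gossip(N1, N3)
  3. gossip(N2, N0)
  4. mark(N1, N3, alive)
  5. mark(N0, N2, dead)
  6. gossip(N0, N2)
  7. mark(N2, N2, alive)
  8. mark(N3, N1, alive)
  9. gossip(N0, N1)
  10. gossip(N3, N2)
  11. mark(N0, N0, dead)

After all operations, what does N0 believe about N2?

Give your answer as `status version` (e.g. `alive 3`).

Answer: dead 1

Derivation:
Op 1: gossip N3<->N1 -> N3.N0=(alive,v0) N3.N1=(alive,v0) N3.N2=(alive,v0) N3.N3=(alive,v0) | N1.N0=(alive,v0) N1.N1=(alive,v0) N1.N2=(alive,v0) N1.N3=(alive,v0)
Op 2: gossip N1<->N3 -> N1.N0=(alive,v0) N1.N1=(alive,v0) N1.N2=(alive,v0) N1.N3=(alive,v0) | N3.N0=(alive,v0) N3.N1=(alive,v0) N3.N2=(alive,v0) N3.N3=(alive,v0)
Op 3: gossip N2<->N0 -> N2.N0=(alive,v0) N2.N1=(alive,v0) N2.N2=(alive,v0) N2.N3=(alive,v0) | N0.N0=(alive,v0) N0.N1=(alive,v0) N0.N2=(alive,v0) N0.N3=(alive,v0)
Op 4: N1 marks N3=alive -> (alive,v1)
Op 5: N0 marks N2=dead -> (dead,v1)
Op 6: gossip N0<->N2 -> N0.N0=(alive,v0) N0.N1=(alive,v0) N0.N2=(dead,v1) N0.N3=(alive,v0) | N2.N0=(alive,v0) N2.N1=(alive,v0) N2.N2=(dead,v1) N2.N3=(alive,v0)
Op 7: N2 marks N2=alive -> (alive,v2)
Op 8: N3 marks N1=alive -> (alive,v1)
Op 9: gossip N0<->N1 -> N0.N0=(alive,v0) N0.N1=(alive,v0) N0.N2=(dead,v1) N0.N3=(alive,v1) | N1.N0=(alive,v0) N1.N1=(alive,v0) N1.N2=(dead,v1) N1.N3=(alive,v1)
Op 10: gossip N3<->N2 -> N3.N0=(alive,v0) N3.N1=(alive,v1) N3.N2=(alive,v2) N3.N3=(alive,v0) | N2.N0=(alive,v0) N2.N1=(alive,v1) N2.N2=(alive,v2) N2.N3=(alive,v0)
Op 11: N0 marks N0=dead -> (dead,v1)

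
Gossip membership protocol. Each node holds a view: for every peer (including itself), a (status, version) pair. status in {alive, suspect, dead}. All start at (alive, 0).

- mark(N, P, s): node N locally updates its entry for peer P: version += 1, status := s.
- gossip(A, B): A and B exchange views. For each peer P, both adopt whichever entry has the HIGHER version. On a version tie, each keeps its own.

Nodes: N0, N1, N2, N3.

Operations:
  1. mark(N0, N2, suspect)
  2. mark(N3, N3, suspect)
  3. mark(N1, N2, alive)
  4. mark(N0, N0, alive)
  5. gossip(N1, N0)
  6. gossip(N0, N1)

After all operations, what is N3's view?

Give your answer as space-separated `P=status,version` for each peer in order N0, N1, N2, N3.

Op 1: N0 marks N2=suspect -> (suspect,v1)
Op 2: N3 marks N3=suspect -> (suspect,v1)
Op 3: N1 marks N2=alive -> (alive,v1)
Op 4: N0 marks N0=alive -> (alive,v1)
Op 5: gossip N1<->N0 -> N1.N0=(alive,v1) N1.N1=(alive,v0) N1.N2=(alive,v1) N1.N3=(alive,v0) | N0.N0=(alive,v1) N0.N1=(alive,v0) N0.N2=(suspect,v1) N0.N3=(alive,v0)
Op 6: gossip N0<->N1 -> N0.N0=(alive,v1) N0.N1=(alive,v0) N0.N2=(suspect,v1) N0.N3=(alive,v0) | N1.N0=(alive,v1) N1.N1=(alive,v0) N1.N2=(alive,v1) N1.N3=(alive,v0)

Answer: N0=alive,0 N1=alive,0 N2=alive,0 N3=suspect,1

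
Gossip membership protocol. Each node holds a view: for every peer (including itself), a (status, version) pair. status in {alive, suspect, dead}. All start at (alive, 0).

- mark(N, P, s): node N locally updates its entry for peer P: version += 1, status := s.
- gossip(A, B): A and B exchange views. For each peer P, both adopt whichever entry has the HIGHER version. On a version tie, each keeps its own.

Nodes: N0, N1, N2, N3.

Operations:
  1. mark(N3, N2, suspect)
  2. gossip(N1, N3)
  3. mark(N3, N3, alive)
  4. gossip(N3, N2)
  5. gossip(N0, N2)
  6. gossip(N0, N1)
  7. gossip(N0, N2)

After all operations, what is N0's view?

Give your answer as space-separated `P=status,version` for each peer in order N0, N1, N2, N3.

Answer: N0=alive,0 N1=alive,0 N2=suspect,1 N3=alive,1

Derivation:
Op 1: N3 marks N2=suspect -> (suspect,v1)
Op 2: gossip N1<->N3 -> N1.N0=(alive,v0) N1.N1=(alive,v0) N1.N2=(suspect,v1) N1.N3=(alive,v0) | N3.N0=(alive,v0) N3.N1=(alive,v0) N3.N2=(suspect,v1) N3.N3=(alive,v0)
Op 3: N3 marks N3=alive -> (alive,v1)
Op 4: gossip N3<->N2 -> N3.N0=(alive,v0) N3.N1=(alive,v0) N3.N2=(suspect,v1) N3.N3=(alive,v1) | N2.N0=(alive,v0) N2.N1=(alive,v0) N2.N2=(suspect,v1) N2.N3=(alive,v1)
Op 5: gossip N0<->N2 -> N0.N0=(alive,v0) N0.N1=(alive,v0) N0.N2=(suspect,v1) N0.N3=(alive,v1) | N2.N0=(alive,v0) N2.N1=(alive,v0) N2.N2=(suspect,v1) N2.N3=(alive,v1)
Op 6: gossip N0<->N1 -> N0.N0=(alive,v0) N0.N1=(alive,v0) N0.N2=(suspect,v1) N0.N3=(alive,v1) | N1.N0=(alive,v0) N1.N1=(alive,v0) N1.N2=(suspect,v1) N1.N3=(alive,v1)
Op 7: gossip N0<->N2 -> N0.N0=(alive,v0) N0.N1=(alive,v0) N0.N2=(suspect,v1) N0.N3=(alive,v1) | N2.N0=(alive,v0) N2.N1=(alive,v0) N2.N2=(suspect,v1) N2.N3=(alive,v1)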